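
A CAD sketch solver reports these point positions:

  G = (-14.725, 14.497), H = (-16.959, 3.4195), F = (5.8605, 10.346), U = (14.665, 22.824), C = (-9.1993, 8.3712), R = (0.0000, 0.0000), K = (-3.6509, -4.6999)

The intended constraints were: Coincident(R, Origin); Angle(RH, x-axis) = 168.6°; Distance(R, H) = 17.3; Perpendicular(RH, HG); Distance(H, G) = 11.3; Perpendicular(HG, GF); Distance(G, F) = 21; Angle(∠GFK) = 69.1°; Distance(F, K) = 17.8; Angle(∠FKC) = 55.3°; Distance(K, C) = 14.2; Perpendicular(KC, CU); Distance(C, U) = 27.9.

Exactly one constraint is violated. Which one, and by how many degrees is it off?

Perpendicular(KC, CU) — off by 8.20°.

R = (0.00, 0.00) ✓; RH at 168.6° ✓; |RH| = 17.30 ✓; ∠(RH, HG) = 90.00° ✓; |HG| = 11.30 ✓; ∠(HG, GF) = 90.00° ✓; |GF| = 21.00 ✓; ∠GFK = 69.10° ✓; |FK| = 17.80 ✓; ∠FKC = 55.30° ✓; |KC| = 14.20 ✓; ∠(KC, CU) = 81.80° ✗; |CU| = 27.90 ✓.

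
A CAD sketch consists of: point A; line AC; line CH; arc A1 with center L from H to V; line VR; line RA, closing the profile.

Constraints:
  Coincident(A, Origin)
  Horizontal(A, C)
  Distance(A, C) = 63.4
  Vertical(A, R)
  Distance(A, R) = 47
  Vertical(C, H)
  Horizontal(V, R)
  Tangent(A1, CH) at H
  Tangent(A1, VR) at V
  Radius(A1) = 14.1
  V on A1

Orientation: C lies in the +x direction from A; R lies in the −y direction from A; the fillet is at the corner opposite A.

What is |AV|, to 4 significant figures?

68.11

The virtual corner opposite A is at (63.40, -47.00). A1 meets CH tangentially, so LH is at right angles to CH and the tangent condition forces LV to be normal to VR, with radius 14.1, so the center L sits 14.1 in from both sides at L = (49.30, -32.90). That places the tangent points at H = (63.40, -32.90) on CH and V = (49.30, -47.00) on VR. Then |AV| = |V − A| = 68.11.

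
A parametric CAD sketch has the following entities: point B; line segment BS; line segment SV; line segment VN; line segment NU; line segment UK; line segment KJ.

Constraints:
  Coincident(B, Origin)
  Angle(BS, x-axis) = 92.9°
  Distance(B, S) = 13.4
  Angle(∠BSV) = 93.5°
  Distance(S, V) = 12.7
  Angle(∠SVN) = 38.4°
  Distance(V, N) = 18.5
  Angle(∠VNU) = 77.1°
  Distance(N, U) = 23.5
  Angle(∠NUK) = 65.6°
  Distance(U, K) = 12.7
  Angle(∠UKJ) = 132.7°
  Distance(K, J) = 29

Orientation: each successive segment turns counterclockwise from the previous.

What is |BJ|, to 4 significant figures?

21.81

∠NUK = 65.6° gives UK at 178.3° from the x-axis; with |UK| = 12.7, K = (-1.356, 23.35). ∠UKJ = 132.7° gives KJ at -134.4° from the x-axis; with |KJ| = 29.0, J = (-21.65, 2.634). Then |BJ| = |J − B| = 21.81.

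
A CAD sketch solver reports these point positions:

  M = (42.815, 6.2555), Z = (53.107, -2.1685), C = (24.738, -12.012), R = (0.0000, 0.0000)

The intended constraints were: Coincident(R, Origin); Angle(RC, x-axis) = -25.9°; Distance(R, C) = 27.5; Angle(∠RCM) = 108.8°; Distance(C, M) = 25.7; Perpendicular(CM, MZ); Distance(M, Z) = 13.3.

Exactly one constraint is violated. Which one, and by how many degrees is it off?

Perpendicular(CM, MZ) — off by 5.40°.

R = (0.00, 0.00) ✓; RC at -25.90° ✓; |RC| = 27.50 ✓; ∠RCM = 108.8° ✓; |CM| = 25.70 ✓; ∠(CM, MZ) = 84.60° ✗; |MZ| = 13.30 ✓.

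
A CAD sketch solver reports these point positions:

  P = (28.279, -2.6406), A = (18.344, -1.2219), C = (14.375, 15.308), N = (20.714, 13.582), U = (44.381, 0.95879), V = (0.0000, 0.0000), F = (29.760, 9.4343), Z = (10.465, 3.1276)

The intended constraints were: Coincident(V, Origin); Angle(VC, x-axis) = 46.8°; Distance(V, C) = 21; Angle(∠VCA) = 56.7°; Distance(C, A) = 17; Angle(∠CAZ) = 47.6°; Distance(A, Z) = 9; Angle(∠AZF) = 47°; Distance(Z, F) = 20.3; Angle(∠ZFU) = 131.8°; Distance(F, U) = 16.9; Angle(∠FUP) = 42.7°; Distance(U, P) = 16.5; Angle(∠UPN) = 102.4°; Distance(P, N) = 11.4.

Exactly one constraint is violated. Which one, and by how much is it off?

Distance(P, N) = 11.4 — off by 6.50.

V = (0.00, 0.00) ✓; VC at 46.80° ✓; |VC| = 21.00 ✓; ∠VCA = 56.70° ✓; |CA| = 17.00 ✓; ∠CAZ = 47.60° ✓; |AZ| = 9.000 ✓; ∠AZF = 47.00° ✓; |ZF| = 20.30 ✓; ∠ZFU = 131.8° ✓; |FU| = 16.90 ✓; ∠FUP = 42.70° ✓; |UP| = 16.50 ✓; ∠UPN = 102.4° ✓; |PN| = 17.90 ✗.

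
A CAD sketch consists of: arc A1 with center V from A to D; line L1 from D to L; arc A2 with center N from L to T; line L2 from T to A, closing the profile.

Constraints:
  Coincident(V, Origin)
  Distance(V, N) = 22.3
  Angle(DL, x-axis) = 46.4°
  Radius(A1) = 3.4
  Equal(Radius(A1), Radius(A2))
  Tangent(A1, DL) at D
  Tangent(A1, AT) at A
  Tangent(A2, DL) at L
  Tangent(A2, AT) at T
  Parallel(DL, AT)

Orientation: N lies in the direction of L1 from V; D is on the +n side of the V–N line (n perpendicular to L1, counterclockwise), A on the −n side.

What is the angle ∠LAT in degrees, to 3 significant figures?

17.0°

Tangency of A1 to both parallel lines with radius 3.4 puts D and A at V ± 3.4·n: D = (-2.46, 2.34), A = (2.46, -2.34). Equal radii place L and T the same way about N: L = N + 3.4·n = (12.9, 18.5), T = N − 3.4·n = (17.8, 13.8). Then cos ∠LAT = AL·AT / (|AL||AT|), giving 17.0°.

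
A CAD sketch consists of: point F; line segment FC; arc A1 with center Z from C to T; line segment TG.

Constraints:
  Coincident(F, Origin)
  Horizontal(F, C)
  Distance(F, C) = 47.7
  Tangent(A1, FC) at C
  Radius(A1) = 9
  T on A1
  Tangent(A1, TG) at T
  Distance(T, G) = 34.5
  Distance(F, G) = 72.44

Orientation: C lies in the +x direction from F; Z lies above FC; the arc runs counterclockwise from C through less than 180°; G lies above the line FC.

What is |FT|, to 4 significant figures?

57.34

Checks: ∠(ZC, CF) = 90.00° ✓; |ZT| = 9.000 ✓; ∠(ZT, TG) = 90.00° ✓; |TG| = 34.50 ✓; |FG| = 72.44 ✓.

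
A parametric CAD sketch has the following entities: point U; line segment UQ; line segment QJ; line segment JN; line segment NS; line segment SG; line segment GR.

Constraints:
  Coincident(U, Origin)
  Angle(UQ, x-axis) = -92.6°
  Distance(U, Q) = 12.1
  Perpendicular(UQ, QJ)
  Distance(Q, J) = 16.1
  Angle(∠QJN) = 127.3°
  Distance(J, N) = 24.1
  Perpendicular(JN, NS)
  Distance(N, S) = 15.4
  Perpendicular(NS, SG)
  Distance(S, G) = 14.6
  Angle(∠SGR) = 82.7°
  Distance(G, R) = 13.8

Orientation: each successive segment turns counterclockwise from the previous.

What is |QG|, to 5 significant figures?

19.430

U is at the origin; UQ runs at -92.6° with length 12.1, so Q = (-0.54889, -12.088). UQ ⟂ QJ, so QJ runs at -2.6000°; with |QJ| = 16.1, J = (15.535, -12.818). ∠QJN = 127.3° gives JN at 50.100° from the x-axis; with |JN| = 24.1, N = (30.993, 5.6708). JN is perpendicular to NS, so NS runs at 140.10°; with |NS| = 15.4, S = (19.179, 15.549). NS ⟂ SG, so SG runs at -129.90°; with |SG| = 14.6, G = (9.8140, 4.3485). Then |QG| = |G − Q| = 19.430.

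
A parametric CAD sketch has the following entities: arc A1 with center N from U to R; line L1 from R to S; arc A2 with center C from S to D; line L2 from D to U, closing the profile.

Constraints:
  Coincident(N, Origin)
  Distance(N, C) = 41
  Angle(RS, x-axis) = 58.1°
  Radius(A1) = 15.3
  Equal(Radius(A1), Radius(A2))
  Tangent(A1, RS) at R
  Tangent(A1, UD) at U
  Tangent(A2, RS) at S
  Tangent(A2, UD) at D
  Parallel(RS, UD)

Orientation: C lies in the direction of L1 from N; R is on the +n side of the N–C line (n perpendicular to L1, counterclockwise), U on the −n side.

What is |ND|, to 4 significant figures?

43.76

The slot axis is L1's direction at 58.1°, so u = (cos 58.1°, sin 58.1°) = (0.5284, 0.8490) and n = (−sin 58.1°, cos 58.1°) = (-0.8490, 0.5284). N is at the origin and C lies 41.0 along u from N, so C = 41.0·u = (21.67, 34.81). Tangency of A1 to both parallel lines with radius 15.3 puts R and U at N ± 15.3·n: R = (-12.99, 8.085), U = (12.99, -8.085). Equal radii place S and D the same way about C: S = C + 15.3·n = (8.677, 42.89), D = C − 15.3·n = (34.66, 26.72). Then |ND| = |D − N| = 43.76.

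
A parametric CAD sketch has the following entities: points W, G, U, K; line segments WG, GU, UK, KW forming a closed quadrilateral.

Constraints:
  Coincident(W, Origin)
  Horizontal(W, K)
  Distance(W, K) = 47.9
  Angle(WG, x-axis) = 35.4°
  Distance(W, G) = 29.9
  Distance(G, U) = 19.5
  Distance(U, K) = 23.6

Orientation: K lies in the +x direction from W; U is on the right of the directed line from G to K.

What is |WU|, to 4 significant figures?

24.50

Checks: |GU| = 19.50 ✓; |UK| = 23.60 ✓.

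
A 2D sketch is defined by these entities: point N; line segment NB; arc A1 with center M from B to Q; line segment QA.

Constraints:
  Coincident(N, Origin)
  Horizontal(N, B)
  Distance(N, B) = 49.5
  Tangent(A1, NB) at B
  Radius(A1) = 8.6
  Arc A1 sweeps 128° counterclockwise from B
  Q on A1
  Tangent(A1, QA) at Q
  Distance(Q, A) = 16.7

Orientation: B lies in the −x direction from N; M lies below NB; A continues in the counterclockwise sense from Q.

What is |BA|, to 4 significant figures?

27.28

N is at the origin; NB is horizontal with |NB| = 49.5 and B on the −x side, so B = (-49.50, 0.000). The tangent condition forces MB to be normal to NB, so M = B + (0, -8.6) = (-49.50, -8.600). On A1, B sits at bearing 90° from M; a 128° counterclockwise sweep puts Q at bearing 218°, so Q = M + 8.6·(cos 218°, sin 218°) = (-56.28, -13.89). The tangent condition forces MQ to be normal to QA, so QA runs along (−sin 218°, cos 218°); with |QA| = 16.7, A = (-46.00, -27.05). Then |BA| = |A − B| = 27.28.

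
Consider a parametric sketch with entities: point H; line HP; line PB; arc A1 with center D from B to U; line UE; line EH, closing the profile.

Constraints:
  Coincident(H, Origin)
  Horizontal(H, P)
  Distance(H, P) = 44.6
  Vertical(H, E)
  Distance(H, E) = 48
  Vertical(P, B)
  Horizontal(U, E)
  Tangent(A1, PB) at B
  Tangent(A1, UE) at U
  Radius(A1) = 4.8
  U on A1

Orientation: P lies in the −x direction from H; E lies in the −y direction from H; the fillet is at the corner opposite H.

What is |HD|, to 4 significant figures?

58.74

H is at the origin; HP is horizontal with |HP| = 44.6 and P on the −x side, so P = (-44.60, 0.000). HE is vertical with |HE| = 48.0 and E on the −y side, so E = (0.000, -48.00). The virtual corner opposite H is at (-44.60, -48.00). Tangency of A1 to PB means the radius DB is perpendicular to PB and A1 meets UE tangentially, so DU is at right angles to UE, with radius 4.8, so the center D sits 4.8 in from both sides at D = (-39.80, -43.20). Then |HD| = |D − H| = 58.74.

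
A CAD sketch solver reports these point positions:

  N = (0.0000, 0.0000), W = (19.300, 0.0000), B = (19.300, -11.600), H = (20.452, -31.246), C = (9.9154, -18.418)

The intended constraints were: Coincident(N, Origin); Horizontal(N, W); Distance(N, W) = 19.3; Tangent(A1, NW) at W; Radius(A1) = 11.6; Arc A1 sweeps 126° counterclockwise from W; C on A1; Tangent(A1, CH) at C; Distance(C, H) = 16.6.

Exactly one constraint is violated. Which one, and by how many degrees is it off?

Tangent(A1, CH) at C — off by 3.40°.

N = (0.00, 0.00) ✓; N.y = 0.00, W.y = 0.00 ✓; |NW| = 19.30 ✓; ∠(BW, WN) = 90.00° ✓; |BW| = 11.60 ✓; bearing(B→C) − bearing(B→W) = 126.0° ✓; |BC| = 11.60 ✓; ∠(BC, CH) = 86.60° ✗; |CH| = 16.60 ✓.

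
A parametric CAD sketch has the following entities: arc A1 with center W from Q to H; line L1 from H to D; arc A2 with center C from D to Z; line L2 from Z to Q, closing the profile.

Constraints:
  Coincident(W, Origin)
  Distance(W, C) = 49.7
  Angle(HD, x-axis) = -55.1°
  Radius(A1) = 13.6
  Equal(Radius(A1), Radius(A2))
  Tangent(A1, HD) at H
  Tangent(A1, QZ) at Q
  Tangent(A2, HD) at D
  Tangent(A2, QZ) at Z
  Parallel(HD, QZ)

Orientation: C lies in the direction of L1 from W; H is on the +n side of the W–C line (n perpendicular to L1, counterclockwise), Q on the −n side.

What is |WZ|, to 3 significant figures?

51.5

The slot axis is L1's direction at -55.1°, so u = (cos -55.1°, sin -55.1°) = (0.572, -0.820) and n = (−sin -55.1°, cos -55.1°) = (0.820, 0.572). W is at the origin and C lies 49.7 along u from W, so C = 49.7·u = (28.4, -40.8). Tangency of A1 to both parallel lines with radius 13.6 puts H and Q at W ± 13.6·n: H = (11.2, 7.78), Q = (-11.2, -7.78). Equal radii place D and Z the same way about C: D = C + 13.6·n = (39.6, -33.0), Z = C − 13.6·n = (17.3, -48.5). Then |WZ| = |Z − W| = 51.5.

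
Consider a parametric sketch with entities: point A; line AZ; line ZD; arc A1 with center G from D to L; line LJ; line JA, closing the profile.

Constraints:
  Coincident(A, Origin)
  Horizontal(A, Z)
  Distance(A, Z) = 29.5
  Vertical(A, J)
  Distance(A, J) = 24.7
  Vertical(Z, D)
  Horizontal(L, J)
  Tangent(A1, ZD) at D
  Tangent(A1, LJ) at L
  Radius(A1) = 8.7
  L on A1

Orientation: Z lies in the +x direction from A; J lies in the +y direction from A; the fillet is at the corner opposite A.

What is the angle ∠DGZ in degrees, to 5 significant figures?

61.465°

A is at the origin; A and Z share the same y with |AZ| = 29.5 and Z on the +x side, so Z = (29.500, 0.0000). AJ is vertical with |AJ| = 24.7 and J on the +y side, so J = (0.0000, 24.700). The virtual corner opposite A is at (29.500, 24.700). The tangent condition forces GD to be normal to ZD and A1 meets LJ tangentially, so GL is at right angles to LJ, with radius 8.7, so the center G sits 8.7 in from both sides at G = (20.800, 16.000). That places the tangent points at D = (29.500, 16.000) on ZD and L = (20.800, 24.700) on LJ. Then cos ∠DGZ = GD·GZ / (|GD||GZ|), giving 61.465°.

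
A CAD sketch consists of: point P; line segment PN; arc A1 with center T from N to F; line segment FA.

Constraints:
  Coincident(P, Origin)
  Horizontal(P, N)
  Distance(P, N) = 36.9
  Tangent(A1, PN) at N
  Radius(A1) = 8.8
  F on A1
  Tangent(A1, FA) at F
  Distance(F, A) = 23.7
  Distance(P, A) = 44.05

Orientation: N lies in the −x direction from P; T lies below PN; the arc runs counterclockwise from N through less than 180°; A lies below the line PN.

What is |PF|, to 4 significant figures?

46.09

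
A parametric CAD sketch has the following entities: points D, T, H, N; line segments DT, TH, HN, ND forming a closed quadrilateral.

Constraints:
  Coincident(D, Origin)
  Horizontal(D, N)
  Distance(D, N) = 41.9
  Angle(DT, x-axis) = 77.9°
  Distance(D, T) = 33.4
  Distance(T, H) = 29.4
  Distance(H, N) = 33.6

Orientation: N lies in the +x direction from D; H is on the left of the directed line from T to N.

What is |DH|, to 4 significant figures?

49.23

D is at the origin; DN is horizontal with |DN| = 41.9 and N in +x, so N = (41.9, 0). DT runs at 77.9° with |DT| = 33.4, so T = (7.001, 32.66). H is determined by |TH| = 29.4 and |HN| = 33.6 together: it lies at the intersection of circle(T, 29.4) and circle(N, 33.6). With |TN| = 47.80, the foot of the radical line on TN is 21.13 from T and the perpendicular offset is √(29.4² − 21.13²) = 20.44. Taking the left-of-TN solution: H = (36.40, 33.15).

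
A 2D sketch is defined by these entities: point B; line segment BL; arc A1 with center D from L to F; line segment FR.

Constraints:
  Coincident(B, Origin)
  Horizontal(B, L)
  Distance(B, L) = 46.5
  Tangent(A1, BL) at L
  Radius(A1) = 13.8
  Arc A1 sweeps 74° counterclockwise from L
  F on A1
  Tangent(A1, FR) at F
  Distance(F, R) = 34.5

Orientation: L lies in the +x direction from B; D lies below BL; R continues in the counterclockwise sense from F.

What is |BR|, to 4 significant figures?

49.25

On A1, L sits at bearing 90° from D; a 74° counterclockwise sweep puts F at bearing 164°, so F = D + 13.8·(cos 164°, sin 164°) = (33.23, -9.996). Tangency of A1 to FR means the radius DF is perpendicular to FR, so FR runs along (−sin 164°, cos 164°); with |FR| = 34.5, R = (23.73, -43.16). Then |BR| = |R − B| = 49.25.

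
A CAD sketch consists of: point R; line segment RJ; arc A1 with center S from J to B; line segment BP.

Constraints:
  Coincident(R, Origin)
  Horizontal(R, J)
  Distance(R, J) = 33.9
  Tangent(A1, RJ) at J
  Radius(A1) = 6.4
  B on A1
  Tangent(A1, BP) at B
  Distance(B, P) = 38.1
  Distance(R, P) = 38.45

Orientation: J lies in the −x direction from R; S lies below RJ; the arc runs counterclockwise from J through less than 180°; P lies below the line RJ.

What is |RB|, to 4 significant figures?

39.83

R is at the origin; R and J share the same y with |RJ| = 33.9 and J on the −x side, so J = (-33.90, 0.000). A1 meets RJ tangentially, so SJ is at right angles to RJ, so S = J + (0, -6.4) = (-33.90, -6.400). Since SB ⟂ BP (tangency), |SP| = √(6.4² + 38.1²) = 38.63 regardless of where B sits on A1. So P lies on both circle(R, 38.45) and circle(S, 38.63); the below-RJ intersection is P = (-10.35, -37.03). B is the foot of the tangent from P: B = (-38.26, -11.09).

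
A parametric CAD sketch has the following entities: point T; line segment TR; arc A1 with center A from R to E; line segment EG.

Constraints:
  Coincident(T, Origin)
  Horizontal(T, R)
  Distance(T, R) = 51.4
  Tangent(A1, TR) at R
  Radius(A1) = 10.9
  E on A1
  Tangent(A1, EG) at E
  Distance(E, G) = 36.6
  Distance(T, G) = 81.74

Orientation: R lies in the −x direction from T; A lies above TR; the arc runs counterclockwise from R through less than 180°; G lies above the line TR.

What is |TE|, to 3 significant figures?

47.0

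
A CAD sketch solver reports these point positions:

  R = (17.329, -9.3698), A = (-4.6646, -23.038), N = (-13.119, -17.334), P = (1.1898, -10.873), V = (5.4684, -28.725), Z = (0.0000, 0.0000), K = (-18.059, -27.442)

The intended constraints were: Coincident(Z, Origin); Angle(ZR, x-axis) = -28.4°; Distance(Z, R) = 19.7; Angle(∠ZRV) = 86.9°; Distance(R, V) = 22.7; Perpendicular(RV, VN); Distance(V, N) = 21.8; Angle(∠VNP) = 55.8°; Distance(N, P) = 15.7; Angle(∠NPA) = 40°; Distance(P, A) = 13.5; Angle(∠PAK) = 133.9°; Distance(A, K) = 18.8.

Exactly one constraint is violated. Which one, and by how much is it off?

Distance(A, K) = 18.8 — off by 4.70.

Z = (0.00, 0.00) ✓; ZR at -28.40° ✓; |ZR| = 19.70 ✓; ∠ZRV = 86.90° ✓; |RV| = 22.70 ✓; ∠(RV, VN) = 90.00° ✓; |VN| = 21.80 ✓; ∠VNP = 55.80° ✓; |NP| = 15.70 ✓; ∠NPA = 40.00° ✓; |PA| = 13.50 ✓; ∠PAK = 133.9° ✓; |AK| = 14.10 ✗.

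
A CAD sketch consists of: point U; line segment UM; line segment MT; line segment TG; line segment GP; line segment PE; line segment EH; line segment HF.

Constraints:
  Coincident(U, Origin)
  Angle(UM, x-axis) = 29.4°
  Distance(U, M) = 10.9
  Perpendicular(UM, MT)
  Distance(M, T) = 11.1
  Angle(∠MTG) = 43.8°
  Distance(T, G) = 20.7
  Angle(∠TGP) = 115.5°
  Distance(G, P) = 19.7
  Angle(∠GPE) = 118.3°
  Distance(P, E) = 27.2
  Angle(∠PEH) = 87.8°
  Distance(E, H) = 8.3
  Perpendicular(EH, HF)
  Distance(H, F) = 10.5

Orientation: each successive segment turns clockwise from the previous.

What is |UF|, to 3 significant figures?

26.6

U is at the origin; UM runs at 29.4° with length 10.9, so M = (9.50, 5.35). UM ⟂ MT, so MT runs at -60.6°; with |MT| = 11.1, T = (14.9, -4.32). ∠MTG = 43.8° gives TG at 163° from the x-axis; with |TG| = 20.7, G = (-4.87, 1.66). ∠TGP = 115.5° gives GP at 98.7° from the x-axis; with |GP| = 19.7, P = (-7.85, 21.1). ∠GPE = 118.3° gives PE at 37.0° from the x-axis; with |PE| = 27.2, E = (13.9, 37.5). ∠PEH = 87.8° gives EH at -55.2° from the x-axis; with |EH| = 8.3, H = (18.6, 30.7). EH ⟂ HF, so HF runs at -145°; with |HF| = 10.5, F = (9.99, 24.7). Then |UF| = |F − U| = 26.6.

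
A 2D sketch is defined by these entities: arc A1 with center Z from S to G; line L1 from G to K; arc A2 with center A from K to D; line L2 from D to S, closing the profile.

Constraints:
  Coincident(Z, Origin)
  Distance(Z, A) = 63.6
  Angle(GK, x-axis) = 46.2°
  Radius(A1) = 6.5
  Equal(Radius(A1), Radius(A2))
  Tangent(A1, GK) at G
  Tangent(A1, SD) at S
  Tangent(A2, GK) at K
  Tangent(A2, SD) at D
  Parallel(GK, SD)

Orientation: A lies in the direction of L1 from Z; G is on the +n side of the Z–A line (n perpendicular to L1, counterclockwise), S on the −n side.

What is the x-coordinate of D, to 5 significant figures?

48.712

The slot axis is L1's direction at 46.2°, so u = (cos 46.2°, sin 46.2°) = (0.69214, 0.72176) and n = (−sin 46.2°, cos 46.2°) = (-0.72176, 0.69214). Z is at the origin and A lies 63.6 along u from Z, so A = 63.6·u = (44.020, 45.904). Tangency of A1 to both parallel lines with radius 6.5 puts G and S at Z ± 6.5·n: G = (-4.6914, 4.4989), S = (4.6914, -4.4989). Equal radii place K and D the same way about A: K = A + 6.5·n = (39.329, 50.403), D = A − 6.5·n = (48.712, 41.405). So D.x = 48.712.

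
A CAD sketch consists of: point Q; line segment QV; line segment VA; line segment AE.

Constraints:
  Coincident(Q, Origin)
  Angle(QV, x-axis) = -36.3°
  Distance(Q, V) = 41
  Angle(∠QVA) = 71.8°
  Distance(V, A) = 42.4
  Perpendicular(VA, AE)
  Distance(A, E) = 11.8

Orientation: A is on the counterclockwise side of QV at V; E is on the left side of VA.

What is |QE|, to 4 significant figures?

40.16

∠QVA = 71.8°, so VA runs at -36.3° + (180° − 71.8°) = 71.90° from the x-axis; with |VA| = 42.4, A = V + 42.4·(cos 71.90°, sin 71.90°) = (46.22, 16.03). VA is perpendicular to AE; with |AE| = 11.8 on the left of VA, E = A + 11.8·(-0.9505, 0.3107) = (35.00, 19.70). Then |QE| = |E − Q| = 40.16.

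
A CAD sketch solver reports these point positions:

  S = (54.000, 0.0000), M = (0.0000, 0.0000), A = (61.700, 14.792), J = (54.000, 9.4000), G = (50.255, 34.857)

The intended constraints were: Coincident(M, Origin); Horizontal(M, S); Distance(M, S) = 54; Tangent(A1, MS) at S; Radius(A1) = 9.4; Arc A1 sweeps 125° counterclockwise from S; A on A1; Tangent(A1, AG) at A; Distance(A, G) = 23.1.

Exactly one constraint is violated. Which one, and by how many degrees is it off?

Tangent(A1, AG) at A — off by 5.30°.

M = (0.00, 0.00) ✓; M.y = 0.00, S.y = 0.00 ✓; |MS| = 54.00 ✓; ∠(JS, SM) = 90.00° ✓; |JS| = 9.400 ✓; bearing(J→A) − bearing(J→S) = 125.0° ✓; |JA| = 9.400 ✓; ∠(JA, AG) = 95.30° ✗; |AG| = 23.10 ✓.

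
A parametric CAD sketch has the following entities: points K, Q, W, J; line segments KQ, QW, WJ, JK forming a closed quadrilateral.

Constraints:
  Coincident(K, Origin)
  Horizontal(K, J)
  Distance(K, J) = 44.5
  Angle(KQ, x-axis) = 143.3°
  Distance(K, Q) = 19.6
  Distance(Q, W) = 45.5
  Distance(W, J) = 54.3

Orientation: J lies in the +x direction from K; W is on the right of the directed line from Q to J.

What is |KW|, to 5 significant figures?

31.013

K is at the origin; KJ is horizontal with |KJ| = 44.5 and J in +x, so J = (44.5, 0). KQ runs at 143.3° with |KQ| = 19.6, so Q = (-15.715, 11.713). W is determined by |QW| = 45.5 and |WJ| = 54.3 together: it lies at the intersection of circle(Q, 45.5) and circle(J, 54.3). With |QJ| = 61.344, the foot of the radical line on QJ is 23.513 from Q and the perpendicular offset is √(45.5² − 23.513²) = 38.953. Taking the right-of-QJ solution: W = (-0.072165, -31.013).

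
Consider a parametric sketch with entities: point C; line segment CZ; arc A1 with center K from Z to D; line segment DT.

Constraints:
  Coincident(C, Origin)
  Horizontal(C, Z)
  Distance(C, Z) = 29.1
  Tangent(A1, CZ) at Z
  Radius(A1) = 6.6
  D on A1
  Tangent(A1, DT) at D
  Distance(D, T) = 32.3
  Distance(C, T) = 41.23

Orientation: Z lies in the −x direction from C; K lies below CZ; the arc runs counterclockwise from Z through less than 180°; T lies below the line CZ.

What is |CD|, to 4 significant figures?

36.12

C is at the origin; C and Z share the same y with |CZ| = 29.1 and Z on the −x side, so Z = (-29.10, 0.000). Tangency of A1 to CZ means the radius KZ is perpendicular to CZ, so K = Z + (0, -6.6) = (-29.10, -6.600). Since KD ⟂ DT (tangency), |KT| = √(6.6² + 32.3²) = 32.97 regardless of where D sits on A1. So T lies on both circle(C, 41.23) and circle(K, 32.97); the below-CZ intersection is T = (-17.35, -37.40). D is the foot of the tangent from T: D = (-34.67, -10.14).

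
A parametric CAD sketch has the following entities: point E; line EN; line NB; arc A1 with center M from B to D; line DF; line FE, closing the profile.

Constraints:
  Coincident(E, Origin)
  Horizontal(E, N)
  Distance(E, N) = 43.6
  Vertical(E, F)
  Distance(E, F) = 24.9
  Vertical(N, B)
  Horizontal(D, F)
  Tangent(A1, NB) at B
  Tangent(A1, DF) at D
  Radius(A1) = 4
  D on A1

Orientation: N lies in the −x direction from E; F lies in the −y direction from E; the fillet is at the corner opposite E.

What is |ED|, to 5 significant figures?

46.778

E is at the origin; EN is horizontal with |EN| = 43.6 and N on the −x side, so N = (-43.600, 0.0000). E and F share the same x with |EF| = 24.9 and F on the −y side, so F = (0.0000, -24.900). The virtual corner opposite E is at (-43.600, -24.900). Since A1 is tangent to NB there, MB ⟂ NB and the tangent condition forces MD to be normal to DF, with radius 4.0, so the center M sits 4.0 in from both sides at M = (-39.600, -20.900). That places the tangent points at B = (-43.600, -20.900) on NB and D = (-39.600, -24.900) on DF. Then |ED| = |D − E| = 46.778.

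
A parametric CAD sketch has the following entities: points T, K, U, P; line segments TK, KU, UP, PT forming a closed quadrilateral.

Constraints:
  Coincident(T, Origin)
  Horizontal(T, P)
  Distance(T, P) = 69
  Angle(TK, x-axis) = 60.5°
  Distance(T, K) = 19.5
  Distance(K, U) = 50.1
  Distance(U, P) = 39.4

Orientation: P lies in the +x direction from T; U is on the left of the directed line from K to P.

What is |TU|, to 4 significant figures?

66.73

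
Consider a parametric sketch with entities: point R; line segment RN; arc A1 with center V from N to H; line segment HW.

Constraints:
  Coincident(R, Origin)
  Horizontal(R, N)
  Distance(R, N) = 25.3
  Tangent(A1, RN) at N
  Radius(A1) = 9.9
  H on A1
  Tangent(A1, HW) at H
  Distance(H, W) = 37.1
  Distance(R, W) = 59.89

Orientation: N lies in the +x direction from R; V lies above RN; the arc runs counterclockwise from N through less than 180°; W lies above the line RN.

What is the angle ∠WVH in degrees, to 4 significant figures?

75.06°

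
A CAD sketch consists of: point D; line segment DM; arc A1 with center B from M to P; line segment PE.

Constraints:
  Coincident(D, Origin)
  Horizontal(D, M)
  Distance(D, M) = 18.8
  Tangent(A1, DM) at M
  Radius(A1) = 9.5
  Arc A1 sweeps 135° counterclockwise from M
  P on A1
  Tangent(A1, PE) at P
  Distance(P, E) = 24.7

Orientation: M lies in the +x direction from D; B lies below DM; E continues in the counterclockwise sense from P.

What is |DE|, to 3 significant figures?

44.8

D is at the origin; DM is horizontal with |DM| = 18.8 and M on the +x side, so M = (18.8, 0.00). Since A1 is tangent to DM there, BM ⟂ DM, so B = M + (0, -9.5) = (18.8, -9.50). On A1, M sits at bearing 90° from B; a 135° counterclockwise sweep puts P at bearing 225°, so P = B + 9.5·(cos 225°, sin 225°) = (12.1, -16.2). Tangency of A1 to PE means the radius BP is perpendicular to PE, so PE runs along (−sin 225°, cos 225°); with |PE| = 24.7, E = (29.5, -33.7). Then |DE| = |E − D| = 44.8.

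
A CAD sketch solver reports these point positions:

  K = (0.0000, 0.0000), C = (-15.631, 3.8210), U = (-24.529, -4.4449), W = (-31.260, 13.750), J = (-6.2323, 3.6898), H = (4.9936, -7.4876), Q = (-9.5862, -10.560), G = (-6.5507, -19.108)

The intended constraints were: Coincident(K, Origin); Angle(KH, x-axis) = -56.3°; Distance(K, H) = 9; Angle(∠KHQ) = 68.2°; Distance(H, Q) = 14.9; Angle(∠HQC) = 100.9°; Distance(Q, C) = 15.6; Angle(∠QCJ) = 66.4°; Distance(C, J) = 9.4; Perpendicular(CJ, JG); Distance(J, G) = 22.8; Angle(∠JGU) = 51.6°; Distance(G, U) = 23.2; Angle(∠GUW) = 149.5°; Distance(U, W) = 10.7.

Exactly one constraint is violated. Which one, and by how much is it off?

Distance(U, W) = 10.7 — off by 8.70.

K = (0.00, 0.00) ✓; KH at -56.30° ✓; |KH| = 9.000 ✓; ∠KHQ = 68.20° ✓; |HQ| = 14.90 ✓; ∠HQC = 100.9° ✓; |QC| = 15.60 ✓; ∠QCJ = 66.40° ✓; |CJ| = 9.400 ✓; ∠(CJ, JG) = 90.00° ✓; |JG| = 22.80 ✓; ∠JGU = 51.60° ✓; |GU| = 23.20 ✓; ∠GUW = 149.5° ✓; |UW| = 19.40 ✗.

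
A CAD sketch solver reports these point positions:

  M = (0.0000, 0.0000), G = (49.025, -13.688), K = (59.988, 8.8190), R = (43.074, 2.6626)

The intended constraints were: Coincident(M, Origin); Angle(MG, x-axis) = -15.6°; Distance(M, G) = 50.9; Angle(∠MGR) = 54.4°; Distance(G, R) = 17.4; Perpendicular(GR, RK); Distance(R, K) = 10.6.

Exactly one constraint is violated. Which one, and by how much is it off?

Distance(R, K) = 10.6 — off by 7.40.

M = (0.00, 0.00) ✓; MG at -15.60° ✓; |MG| = 50.90 ✓; ∠MGR = 54.40° ✓; |GR| = 17.40 ✓; ∠(GR, RK) = 90.00° ✓; |RK| = 18.00 ✗.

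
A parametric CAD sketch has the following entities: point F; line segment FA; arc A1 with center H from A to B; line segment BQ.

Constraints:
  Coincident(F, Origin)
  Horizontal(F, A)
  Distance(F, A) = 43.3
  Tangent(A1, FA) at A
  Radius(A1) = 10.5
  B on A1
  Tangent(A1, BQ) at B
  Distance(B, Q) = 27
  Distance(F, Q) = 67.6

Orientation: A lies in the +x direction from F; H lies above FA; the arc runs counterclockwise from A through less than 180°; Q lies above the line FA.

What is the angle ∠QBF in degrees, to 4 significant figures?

107.3°

F is at the origin; F and A share the same y with |FA| = 43.3 and A on the +x side, so A = (43.30, 0.000). Tangency of A1 to FA means the radius HA is perpendicular to FA, so H = A + (0, 10.5) = (43.30, 10.50). Since HB ⟂ BQ (tangency), |HQ| = √(10.5² + 27.0²) = 28.97 regardless of where B sits on A1. So Q lies on both circle(F, 67.6) and circle(H, 28.97); the above-FA intersection is Q = (57.30, 35.86). B is the foot of the tangent from Q: B = (53.71, 9.101).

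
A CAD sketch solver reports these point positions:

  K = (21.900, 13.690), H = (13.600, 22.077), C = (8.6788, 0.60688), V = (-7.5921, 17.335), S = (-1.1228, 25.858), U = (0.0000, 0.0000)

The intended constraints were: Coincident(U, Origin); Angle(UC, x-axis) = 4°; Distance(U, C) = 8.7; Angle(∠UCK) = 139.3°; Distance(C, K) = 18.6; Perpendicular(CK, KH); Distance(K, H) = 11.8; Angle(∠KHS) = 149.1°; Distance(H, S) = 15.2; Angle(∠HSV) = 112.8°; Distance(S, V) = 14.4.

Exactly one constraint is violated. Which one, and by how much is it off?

Distance(S, V) = 14.4 — off by 3.70.

U = (0.00, 0.00) ✓; UC at 4.000° ✓; |UC| = 8.700 ✓; ∠UCK = 139.3° ✓; |CK| = 18.60 ✓; ∠(CK, KH) = 90.00° ✓; |KH| = 11.80 ✓; ∠KHS = 149.1° ✓; |HS| = 15.20 ✓; ∠HSV = 112.8° ✓; |SV| = 10.70 ✗.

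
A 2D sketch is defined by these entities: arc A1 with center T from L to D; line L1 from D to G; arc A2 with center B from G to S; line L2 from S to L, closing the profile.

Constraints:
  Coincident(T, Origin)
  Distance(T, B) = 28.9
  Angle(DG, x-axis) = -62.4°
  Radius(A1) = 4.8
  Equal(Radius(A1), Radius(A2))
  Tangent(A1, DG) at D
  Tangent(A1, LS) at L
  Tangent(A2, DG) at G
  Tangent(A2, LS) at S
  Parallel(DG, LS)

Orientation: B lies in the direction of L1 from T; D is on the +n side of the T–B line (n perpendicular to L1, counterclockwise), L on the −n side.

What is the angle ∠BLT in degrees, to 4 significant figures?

80.57°

T is at the origin and B lies 28.9 along u from T, so B = 28.9·u = (13.39, -25.61). Tangency of A1 to both parallel lines with radius 4.8 puts D and L at T ± 4.8·n: D = (4.254, 2.224), L = (-4.254, -2.224). Then cos ∠BLT = LB·LT / (|LB||LT|), giving 80.57°.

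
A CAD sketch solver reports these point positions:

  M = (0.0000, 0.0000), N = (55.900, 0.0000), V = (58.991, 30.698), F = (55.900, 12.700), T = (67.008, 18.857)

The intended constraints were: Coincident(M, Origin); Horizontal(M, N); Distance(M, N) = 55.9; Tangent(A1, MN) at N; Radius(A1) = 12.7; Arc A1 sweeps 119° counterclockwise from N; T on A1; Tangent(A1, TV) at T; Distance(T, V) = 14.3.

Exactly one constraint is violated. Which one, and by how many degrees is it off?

Tangent(A1, TV) at T — off by 5.10°.

M = (0.00, 0.00) ✓; M.y = 0.00, N.y = 0.00 ✓; |MN| = 55.90 ✓; ∠(FN, NM) = 90.00° ✓; |FN| = 12.70 ✓; bearing(F→T) − bearing(F→N) = 119.0° ✓; |FT| = 12.70 ✓; ∠(FT, TV) = 84.90° ✗; |TV| = 14.30 ✓.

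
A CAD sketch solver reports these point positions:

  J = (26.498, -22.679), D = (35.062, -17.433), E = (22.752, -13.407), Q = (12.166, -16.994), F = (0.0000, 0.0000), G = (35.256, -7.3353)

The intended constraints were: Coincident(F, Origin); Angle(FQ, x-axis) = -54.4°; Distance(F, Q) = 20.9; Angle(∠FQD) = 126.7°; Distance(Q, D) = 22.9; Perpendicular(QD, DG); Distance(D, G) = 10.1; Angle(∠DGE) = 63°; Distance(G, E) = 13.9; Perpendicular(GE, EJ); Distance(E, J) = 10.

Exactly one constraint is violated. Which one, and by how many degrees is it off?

Perpendicular(GE, EJ) — off by 3.90°.

F = (0.00, 0.00) ✓; FQ at -54.40° ✓; |FQ| = 20.90 ✓; ∠FQD = 126.7° ✓; |QD| = 22.90 ✓; ∠(QD, DG) = 90.00° ✓; |DG| = 10.10 ✓; ∠DGE = 63.00° ✓; |GE| = 13.90 ✓; ∠(GE, EJ) = 86.10° ✗; |EJ| = 10.00 ✓.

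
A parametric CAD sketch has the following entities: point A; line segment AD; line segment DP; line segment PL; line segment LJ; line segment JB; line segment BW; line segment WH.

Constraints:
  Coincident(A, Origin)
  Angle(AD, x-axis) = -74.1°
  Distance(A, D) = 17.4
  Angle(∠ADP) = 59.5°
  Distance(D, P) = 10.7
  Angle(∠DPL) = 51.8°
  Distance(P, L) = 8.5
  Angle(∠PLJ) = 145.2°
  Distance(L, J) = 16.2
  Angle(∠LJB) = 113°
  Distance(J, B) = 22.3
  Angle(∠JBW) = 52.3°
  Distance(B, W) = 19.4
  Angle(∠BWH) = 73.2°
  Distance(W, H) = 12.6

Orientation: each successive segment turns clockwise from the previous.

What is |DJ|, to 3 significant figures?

15.2

A is at the origin; AD runs at -74.1° with length 17.4, so D = (4.77, -16.7). ∠ADP = 59.5° gives DP at 165° from the x-axis; with |DP| = 10.7, P = (-5.59, -14.0). ∠DPL = 51.8° gives PL at 37.2° from the x-axis; with |PL| = 8.5, L = (1.18, -8.90). ∠PLJ = 145.2° gives LJ at 2.40° from the x-axis; with |LJ| = 16.2, J = (17.4, -8.22). Then |DJ| = |J − D| = 15.2.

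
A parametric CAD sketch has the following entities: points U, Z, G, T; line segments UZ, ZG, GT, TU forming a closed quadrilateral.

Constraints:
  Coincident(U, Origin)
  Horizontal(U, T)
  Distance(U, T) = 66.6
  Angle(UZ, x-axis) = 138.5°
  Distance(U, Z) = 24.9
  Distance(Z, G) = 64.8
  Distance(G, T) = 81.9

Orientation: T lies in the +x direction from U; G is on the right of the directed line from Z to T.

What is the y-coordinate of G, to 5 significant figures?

-45.913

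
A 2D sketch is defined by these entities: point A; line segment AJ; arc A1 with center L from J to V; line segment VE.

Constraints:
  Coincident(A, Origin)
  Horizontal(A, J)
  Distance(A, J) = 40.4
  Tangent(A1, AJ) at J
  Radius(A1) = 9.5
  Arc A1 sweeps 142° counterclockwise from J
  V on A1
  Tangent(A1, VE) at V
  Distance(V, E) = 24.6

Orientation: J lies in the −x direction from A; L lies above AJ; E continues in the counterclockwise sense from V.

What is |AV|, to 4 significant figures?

38.50

A is at the origin; A and J share the same y with |AJ| = 40.4 and J on the −x side, so J = (-40.40, 0.000). Since A1 is tangent to AJ there, LJ ⟂ AJ, so L = J + (0, 9.5) = (-40.40, 9.500). On A1, J sits at bearing -90° from L; a 142° counterclockwise sweep puts V at bearing 52°, so V = L + 9.5·(cos 52°, sin 52°) = (-34.55, 16.99). Then |AV| = |V − A| = 38.50.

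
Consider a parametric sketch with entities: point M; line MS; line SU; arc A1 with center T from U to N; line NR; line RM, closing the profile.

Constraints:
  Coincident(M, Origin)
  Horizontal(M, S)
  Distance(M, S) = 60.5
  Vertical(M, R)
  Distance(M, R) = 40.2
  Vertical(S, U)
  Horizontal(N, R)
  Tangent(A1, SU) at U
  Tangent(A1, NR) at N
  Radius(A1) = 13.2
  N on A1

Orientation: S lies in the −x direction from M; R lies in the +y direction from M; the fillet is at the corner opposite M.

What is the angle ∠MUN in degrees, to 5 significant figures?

69.050°

M is at the origin; M and S share the same y with |MS| = 60.5 and S on the −x side, so S = (-60.500, 0.0000). MR is vertical with |MR| = 40.2 and R on the +y side, so R = (0.0000, 40.200). The virtual corner opposite M is at (-60.500, 40.200). Tangency of A1 to SU means the radius TU is perpendicular to SU and since A1 is tangent to NR there, TN ⟂ NR, with radius 13.2, so the center T sits 13.2 in from both sides at T = (-47.300, 27.000). That places the tangent points at U = (-60.500, 27.000) on SU and N = (-47.300, 40.200) on NR. Then cos ∠MUN = UM·UN / (|UM||UN|), giving 69.050°.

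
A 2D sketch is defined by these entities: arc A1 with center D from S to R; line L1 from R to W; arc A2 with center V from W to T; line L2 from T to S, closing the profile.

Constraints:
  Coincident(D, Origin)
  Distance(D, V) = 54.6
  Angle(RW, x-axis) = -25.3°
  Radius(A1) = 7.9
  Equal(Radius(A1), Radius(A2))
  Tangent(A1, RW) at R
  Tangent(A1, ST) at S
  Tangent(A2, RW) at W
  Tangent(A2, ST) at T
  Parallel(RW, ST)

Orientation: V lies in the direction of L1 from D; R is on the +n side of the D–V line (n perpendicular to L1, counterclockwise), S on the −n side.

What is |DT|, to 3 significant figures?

55.2

The slot axis is L1's direction at -25.3°, so u = (cos -25.3°, sin -25.3°) = (0.904, -0.427) and n = (−sin -25.3°, cos -25.3°) = (0.427, 0.904). D is at the origin and V lies 54.6 along u from D, so V = 54.6·u = (49.4, -23.3). Tangency of A1 to both parallel lines with radius 7.9 puts R and S at D ± 7.9·n: R = (3.38, 7.14), S = (-3.38, -7.14). Equal radii place W and T the same way about V: W = V + 7.9·n = (52.7, -16.2), T = V − 7.9·n = (46.0, -30.5). Then |DT| = |T − D| = 55.2.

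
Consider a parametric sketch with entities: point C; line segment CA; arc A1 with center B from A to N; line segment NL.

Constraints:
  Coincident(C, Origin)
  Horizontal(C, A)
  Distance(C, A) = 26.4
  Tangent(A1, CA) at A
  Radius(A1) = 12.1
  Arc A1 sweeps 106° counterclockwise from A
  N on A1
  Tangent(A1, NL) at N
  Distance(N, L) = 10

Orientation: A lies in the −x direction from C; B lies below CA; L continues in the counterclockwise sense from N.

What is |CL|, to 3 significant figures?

43.3

C is at the origin; C and A share the same y with |CA| = 26.4 and A on the −x side, so A = (-26.4, 0.00). The tangent condition forces BA to be normal to CA, so B = A + (0, -12.1) = (-26.4, -12.1). On A1, A sits at bearing 90° from B; a 106° counterclockwise sweep puts N at bearing 196°, so N = B + 12.1·(cos 196°, sin 196°) = (-38.0, -15.4). Tangency of A1 to NL means the radius BN is perpendicular to NL, so NL runs along (−sin 196°, cos 196°); with |NL| = 10.0, L = (-35.3, -25.0). Then |CL| = |L − C| = 43.3.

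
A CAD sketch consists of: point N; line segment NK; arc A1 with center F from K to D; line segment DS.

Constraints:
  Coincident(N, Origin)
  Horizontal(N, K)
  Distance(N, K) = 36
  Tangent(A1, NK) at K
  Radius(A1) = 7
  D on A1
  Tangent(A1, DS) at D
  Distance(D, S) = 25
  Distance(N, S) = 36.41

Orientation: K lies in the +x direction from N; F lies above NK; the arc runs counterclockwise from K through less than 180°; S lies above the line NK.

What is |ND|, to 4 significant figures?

42.47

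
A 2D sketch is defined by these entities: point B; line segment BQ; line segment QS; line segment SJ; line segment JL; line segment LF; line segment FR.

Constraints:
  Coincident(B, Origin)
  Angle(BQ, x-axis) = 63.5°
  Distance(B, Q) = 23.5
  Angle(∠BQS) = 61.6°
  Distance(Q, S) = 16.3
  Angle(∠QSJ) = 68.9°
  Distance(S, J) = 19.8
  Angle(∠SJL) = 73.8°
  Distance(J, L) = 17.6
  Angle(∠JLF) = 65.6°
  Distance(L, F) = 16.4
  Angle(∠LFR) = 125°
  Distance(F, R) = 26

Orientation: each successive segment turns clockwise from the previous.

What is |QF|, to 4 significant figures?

9.612

B is at the origin; BQ runs at 63.5° with length 23.5, so Q = (10.49, 21.03). ∠BQS = 61.6° gives QS at -54.90° from the x-axis; with |QS| = 16.3, S = (19.86, 7.695). ∠QSJ = 68.9° gives SJ at -166.0° from the x-axis; with |SJ| = 19.8, J = (0.6464, 2.905). ∠SJL = 73.8° gives JL at 87.80° from the x-axis; with |JL| = 17.6, L = (1.322, 20.49). ∠JLF = 65.6° gives LF at -26.60° from the x-axis; with |LF| = 16.4, F = (15.99, 13.15). Then |QF| = |F − Q| = 9.612.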